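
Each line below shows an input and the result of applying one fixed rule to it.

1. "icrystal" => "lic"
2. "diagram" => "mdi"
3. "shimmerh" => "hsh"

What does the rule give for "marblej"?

jma

What's happening: move the last character to the front, then keep only the first 3 characters.
Working it through for "marblej": intermediate "jmarble", final "jma".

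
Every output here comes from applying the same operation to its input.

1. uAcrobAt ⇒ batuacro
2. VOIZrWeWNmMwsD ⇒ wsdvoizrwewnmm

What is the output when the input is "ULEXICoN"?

Looking at the pairs, the operation is to move the last 3 characters to the front (rotate right by 3), then convert every letter to lowercase.
Working it through for "ULEXICoN": intermediate "CoNULEXI", final "conulexi".

conulexi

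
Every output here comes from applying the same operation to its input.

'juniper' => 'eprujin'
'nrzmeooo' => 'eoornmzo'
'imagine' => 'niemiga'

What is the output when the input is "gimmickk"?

Looking at the pairs, the operation is to swap each adjacent pair of characters (1↔2, 3↔4, ...), then move the last 3 characters to the front (rotate right by 3).
"gimmickk" → "igmmcikk" → "ikkigmmc".

ikkigmmc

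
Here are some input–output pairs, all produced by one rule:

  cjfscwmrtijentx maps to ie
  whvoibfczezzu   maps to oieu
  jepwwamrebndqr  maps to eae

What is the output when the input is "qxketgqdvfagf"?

The pattern: keep only the vowels.
Doing the same to "qxketgqdvfagf": "ea".

ea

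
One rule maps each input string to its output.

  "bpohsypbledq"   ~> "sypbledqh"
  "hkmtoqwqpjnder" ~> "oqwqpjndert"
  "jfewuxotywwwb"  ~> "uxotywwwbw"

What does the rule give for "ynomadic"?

Looking at the pairs, the operation is to delete the first 3 characters, then move the first character to the end.
Applying that to "ynomadic" gives "adicm".

adicm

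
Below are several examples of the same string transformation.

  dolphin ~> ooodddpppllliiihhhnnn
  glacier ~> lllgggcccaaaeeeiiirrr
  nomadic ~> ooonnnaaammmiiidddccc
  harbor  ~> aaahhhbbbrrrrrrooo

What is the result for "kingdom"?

iiikkkgggnnnooodddmmm

Each output is the input with this applied: swap each adjacent pair of characters (1↔2, 3↔4, ...), then repeat every character 3 times.
Applying both steps to "kingdom": "ikgnodm", then "iiikkkgggnnnooodddmmm".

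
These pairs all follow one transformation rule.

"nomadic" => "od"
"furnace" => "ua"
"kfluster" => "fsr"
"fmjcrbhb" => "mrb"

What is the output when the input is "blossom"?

ls

Looking at the pairs, the operation is to keep one character in every 3, starting at position 2 (positions 2nd, 5th, 8th, ...).
Doing the same to "blossom": "ls".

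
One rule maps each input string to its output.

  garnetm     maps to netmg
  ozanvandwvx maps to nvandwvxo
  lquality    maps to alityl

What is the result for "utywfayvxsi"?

The pattern: move the first 3 characters to the end (rotate left by 3), then delete the last 2 characters.
Working it through for "utywfayvxsi": intermediate "wfayvxsiuty", final "wfayvxsiu".

wfayvxsiu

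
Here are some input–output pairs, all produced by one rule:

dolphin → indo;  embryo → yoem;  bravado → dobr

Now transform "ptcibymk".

What's happening: move the last 2 characters to the front (rotate right by 2), then keep only the first 4 characters.
Working it through for "ptcibymk": intermediate "mkptciby", final "mkpt".

mkpt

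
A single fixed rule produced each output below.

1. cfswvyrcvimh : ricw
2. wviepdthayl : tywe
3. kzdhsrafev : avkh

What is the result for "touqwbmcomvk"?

mmtq

The transformation: keep one character in every 3, starting at position 1 (positions 1st, 4th, 7th, ...), then move the first 2 characters to the end (rotate left by 2).
Applying both steps to "touqwbmcomvk": "tqmm", then "mmtq".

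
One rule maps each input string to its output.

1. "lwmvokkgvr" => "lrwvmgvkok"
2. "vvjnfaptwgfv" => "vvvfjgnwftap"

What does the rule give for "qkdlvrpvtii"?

qikidtlvvpr

The pattern: take characters alternately from the front and the back (1st, last, 2nd, 2nd-last, ...).
Doing the same to "qkdlvrpvtii": "qikidtlvvpr".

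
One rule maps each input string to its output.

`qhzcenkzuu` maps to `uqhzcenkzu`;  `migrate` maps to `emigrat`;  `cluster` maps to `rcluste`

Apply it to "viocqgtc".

cviocqgt

Each output is the input with this applied: move the last character to the front.
On "viocqgtc" that produces "cviocqgt".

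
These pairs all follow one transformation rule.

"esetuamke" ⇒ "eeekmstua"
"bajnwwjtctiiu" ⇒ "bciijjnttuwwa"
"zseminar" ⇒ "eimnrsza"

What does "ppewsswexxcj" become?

The transformation: sort the characters into alphabetical order, then move the first character to the end.
Applying both steps to "ppewsswexxcj": "ceejppsswwxx", then "eejppsswwxxc".

eejppsswwxxc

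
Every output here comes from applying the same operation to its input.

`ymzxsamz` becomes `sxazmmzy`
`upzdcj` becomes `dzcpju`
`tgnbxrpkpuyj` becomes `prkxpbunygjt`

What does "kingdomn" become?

dgonmink

Each output is the input with this applied: swap the front and back halves of the string, then take characters alternately from the front and the back (1st, last, 2nd, 2nd-last, ...).
Starting from "kingdomn": after the first operation, "domnking"; after the second, "dgonmink".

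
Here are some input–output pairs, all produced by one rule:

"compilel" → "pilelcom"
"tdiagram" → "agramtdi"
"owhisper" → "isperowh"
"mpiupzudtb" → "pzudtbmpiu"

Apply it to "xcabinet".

binetxca

Each output is the input with this applied: swap the front and back halves of the string, then move the last character to the front.
For "xcabinet", step one produces "inetxcab"; step two turns that into "binetxca".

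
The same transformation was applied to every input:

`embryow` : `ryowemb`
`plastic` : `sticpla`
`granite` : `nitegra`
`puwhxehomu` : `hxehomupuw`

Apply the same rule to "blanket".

Each output is the input with this applied: move the first 3 characters to the end (rotate left by 3).
"blanket" → "nketbla".

nketbla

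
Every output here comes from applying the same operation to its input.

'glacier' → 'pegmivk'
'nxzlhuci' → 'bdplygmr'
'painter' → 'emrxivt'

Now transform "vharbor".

In each case the input is transformed by: move the first character to the end, then shift every letter 4 places forward in the alphabet (wrapping around).
On "vharbor" that produces "levfsvz".
(Check on "nxzlhuci": → "xzlhucin" → "bdplygmr" ✓)

levfsvz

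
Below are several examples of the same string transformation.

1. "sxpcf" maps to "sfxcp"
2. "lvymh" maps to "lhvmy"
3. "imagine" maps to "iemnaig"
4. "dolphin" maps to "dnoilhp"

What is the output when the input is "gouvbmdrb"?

In each case the input is transformed by: take characters alternately from the front and the back (1st, last, 2nd, 2nd-last, ...).
Doing the same to "gouvbmdrb": "gborudvmb".

gborudvmb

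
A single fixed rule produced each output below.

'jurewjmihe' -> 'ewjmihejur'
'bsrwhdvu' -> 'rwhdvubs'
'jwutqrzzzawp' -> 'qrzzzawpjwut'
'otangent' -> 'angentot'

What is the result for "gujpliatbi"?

Rule — move the last 2 characters to the front (rotate right by 2), then swap the front and back halves of the string.
"gujpliatbi" → "bigujpliat" → "pliatbiguj".

pliatbiguj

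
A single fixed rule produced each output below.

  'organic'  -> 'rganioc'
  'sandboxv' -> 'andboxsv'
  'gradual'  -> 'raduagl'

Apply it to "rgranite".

granitre

The rule is to swap the first and last characters, then move the first character to the end.
Starting from "rgranite": after the first operation, "egranitr"; after the second, "granitre".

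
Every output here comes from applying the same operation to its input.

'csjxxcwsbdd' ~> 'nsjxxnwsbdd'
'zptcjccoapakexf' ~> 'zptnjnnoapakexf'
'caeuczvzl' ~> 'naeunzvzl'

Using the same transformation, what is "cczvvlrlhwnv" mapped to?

The pattern: replace every "c" with "n".
On "cczvvlrlhwnv" that produces "nnzvvlrlhwnv".

nnzvvlrlhwnv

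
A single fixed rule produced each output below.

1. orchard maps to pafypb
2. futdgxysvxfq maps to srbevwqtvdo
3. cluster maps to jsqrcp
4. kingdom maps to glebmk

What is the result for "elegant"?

Looking at the pairs, the operation is to shift every letter 2 places backward in the alphabet (wrapping around), then delete the first character.
"elegant" → "cjceylr" → "jceylr".

jceylr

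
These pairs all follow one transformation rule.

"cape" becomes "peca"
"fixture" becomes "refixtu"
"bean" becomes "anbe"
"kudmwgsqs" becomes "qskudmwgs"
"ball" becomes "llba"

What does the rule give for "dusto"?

Looking at the pairs, the operation is to move the last 2 characters to the front (rotate right by 2).
Applying that to "dusto" gives "todus".

todus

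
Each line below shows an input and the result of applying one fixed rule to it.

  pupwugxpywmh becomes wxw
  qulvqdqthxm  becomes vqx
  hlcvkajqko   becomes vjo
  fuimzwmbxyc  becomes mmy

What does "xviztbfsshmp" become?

zfh

In each case the input is transformed by: delete the first 3 characters, then keep one character in every 3, starting at position 1 (positions 1st, 4th, 7th, ...).
Applying that to "xviztbfsshmp" gives "zfh".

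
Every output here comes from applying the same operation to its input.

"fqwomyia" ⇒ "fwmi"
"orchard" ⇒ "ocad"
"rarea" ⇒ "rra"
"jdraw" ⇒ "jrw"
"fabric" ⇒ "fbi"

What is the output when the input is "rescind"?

rsid

In each case the input is transformed by: keep every other character starting from the first (positions 1st, 3rd, 5th, ...).
"rescind" → "rsid".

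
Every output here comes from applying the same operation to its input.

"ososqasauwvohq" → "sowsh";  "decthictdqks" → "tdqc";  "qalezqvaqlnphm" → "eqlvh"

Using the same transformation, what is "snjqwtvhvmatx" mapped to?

qsmvx

Looking at the pairs, the operation is to keep one character in every 3, starting at position 1 (positions 1st, 4th, 7th, ...), then swap each adjacent pair of characters (1↔2, 3↔4, ...).
"snjqwtvhvmatx" → "sqvmx" → "qsmvx".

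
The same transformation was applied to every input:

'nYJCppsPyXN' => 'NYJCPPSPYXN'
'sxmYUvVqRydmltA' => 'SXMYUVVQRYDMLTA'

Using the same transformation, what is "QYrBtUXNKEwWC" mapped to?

QYRBTUXNKEWWC

Each output is the input with this applied: convert every letter to uppercase.
On "QYrBtUXNKEwWC" that produces "QYRBTUXNKEWWC".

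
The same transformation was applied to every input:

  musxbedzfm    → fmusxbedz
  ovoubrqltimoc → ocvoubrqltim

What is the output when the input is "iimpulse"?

Rule — delete the first character, then move the last 2 characters to the front (rotate right by 2).
Starting from "iimpulse": after the first operation, "impulse"; after the second, "seimpul".

seimpul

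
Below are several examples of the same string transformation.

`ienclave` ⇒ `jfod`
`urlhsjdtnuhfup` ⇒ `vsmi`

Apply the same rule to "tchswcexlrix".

udit

Rule — shift every letter 1 place forward in the alphabet (wrapping around), then keep only the first 4 characters.
Starting from "tchswcexlrix": after the first operation, "uditxdfymsjy"; after the second, "udit".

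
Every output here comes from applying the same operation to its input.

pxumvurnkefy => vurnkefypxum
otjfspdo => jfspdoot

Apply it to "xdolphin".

olphinxd

Looking at the pairs, the operation is to move the last 2 characters to the front (rotate right by 2), then swap the front and back halves of the string.
Applying both steps to "xdolphin": "inxdolph", then "olphinxd".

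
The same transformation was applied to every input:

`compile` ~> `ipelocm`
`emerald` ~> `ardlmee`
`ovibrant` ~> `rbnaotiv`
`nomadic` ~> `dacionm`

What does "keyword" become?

Each output is the input with this applied: move the first 3 characters to the end (rotate left by 3), then swap each adjacent pair of characters (1↔2, 3↔4, ...).
For "keyword", step one produces "wordkey"; step two turns that into "owdreky".
(Check on "emerald": → "raldeme" → "ardlmee" ✓)

owdreky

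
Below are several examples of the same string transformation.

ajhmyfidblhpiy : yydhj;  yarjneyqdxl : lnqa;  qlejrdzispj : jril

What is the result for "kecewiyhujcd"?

cwhe

The pattern: keep one character in every 3, starting at position 2 (positions 2nd, 5th, 8th, ...), then swap the first and last characters.
Starting from "kecewiyhujcd": after the first operation, "ewhc"; after the second, "cwhe".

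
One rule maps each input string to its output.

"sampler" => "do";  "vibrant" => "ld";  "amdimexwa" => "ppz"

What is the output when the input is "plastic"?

The transformation: keep one character in every 3, starting at position 2 (positions 2nd, 5th, 8th, ...), then shift every letter 3 places forward in the alphabet (wrapping around).
Doing the same to "plastic": "ow".

ow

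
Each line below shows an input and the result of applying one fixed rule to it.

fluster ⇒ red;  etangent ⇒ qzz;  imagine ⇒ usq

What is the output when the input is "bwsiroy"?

In each case the input is transformed by: keep one character in every 3, starting at position 1 (positions 1st, 4th, 7th, ...), then shift every letter 12 places forward in the alphabet (wrapping around).
On "bwsiroy": the first step gives "biy", and the second then gives "nuk".

nuk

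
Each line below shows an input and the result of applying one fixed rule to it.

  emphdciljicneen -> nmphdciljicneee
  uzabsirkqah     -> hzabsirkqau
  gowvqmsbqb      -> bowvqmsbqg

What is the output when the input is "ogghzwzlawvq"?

qgghzwzlawvo

What's happening: swap the first and last characters.
Applying that to "ogghzwzlawvq" gives "qgghzwzlawvo".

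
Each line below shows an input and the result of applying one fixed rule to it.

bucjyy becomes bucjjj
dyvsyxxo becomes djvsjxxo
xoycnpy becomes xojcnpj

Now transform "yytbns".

jjtbns

What's happening: replace every "y" with "j".
For "yytbns" the result is "jjtbns".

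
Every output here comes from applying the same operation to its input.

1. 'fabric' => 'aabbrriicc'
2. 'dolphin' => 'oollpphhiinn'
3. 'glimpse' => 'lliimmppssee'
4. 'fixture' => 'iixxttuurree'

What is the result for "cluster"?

lluusstteerr

Rule — double every character, then delete the first 2 characters.
Starting from "cluster": after the first operation, "cclluusstteerr"; after the second, "lluusstteerr".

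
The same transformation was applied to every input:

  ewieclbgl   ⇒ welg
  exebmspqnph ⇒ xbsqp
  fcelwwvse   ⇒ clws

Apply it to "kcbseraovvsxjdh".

csrovxd

The pattern: keep every other character starting from the second (positions 2nd, 4th, 6th, ...).
Applying that to "kcbseraovvsxjdh" gives "csrovxd".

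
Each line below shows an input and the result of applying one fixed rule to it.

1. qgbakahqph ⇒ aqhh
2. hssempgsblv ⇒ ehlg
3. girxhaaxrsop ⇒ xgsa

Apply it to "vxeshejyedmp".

svdj

Rule — keep one character in every 3, starting at position 1 (positions 1st, 4th, 7th, ...), then swap each adjacent pair of characters (1↔2, 3↔4, ...).
Doing the same to "vxeshejyedmp": "svdj".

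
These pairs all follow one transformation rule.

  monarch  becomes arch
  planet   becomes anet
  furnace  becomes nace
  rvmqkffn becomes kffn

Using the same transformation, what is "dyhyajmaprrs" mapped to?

Rule — keep only the last 4 characters.
"dyhyajmaprrs" → "prrs".

prrs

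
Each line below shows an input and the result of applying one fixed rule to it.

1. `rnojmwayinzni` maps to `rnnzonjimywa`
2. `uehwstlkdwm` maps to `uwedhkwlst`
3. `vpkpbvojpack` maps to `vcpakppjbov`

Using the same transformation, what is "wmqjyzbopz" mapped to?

Each output is the input with this applied: delete the last character, then take characters alternately from the front and the back (1st, last, 2nd, 2nd-last, ...).
For "wmqjyzbopz", step one produces "wmqjyzbop"; step two turns that into "wpmoqbjzy".
(Check on "vpkpbvojpack": → "vpkpbvojpac" → "vcpakppjbov" ✓)

wpmoqbjzy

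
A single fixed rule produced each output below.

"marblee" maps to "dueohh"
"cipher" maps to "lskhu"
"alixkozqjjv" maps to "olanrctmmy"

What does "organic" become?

The pattern: delete the first character, then shift every letter 3 places forward in the alphabet (wrapping around).
Working it through for "organic": intermediate "rganic", final "ujdqlf".

ujdqlf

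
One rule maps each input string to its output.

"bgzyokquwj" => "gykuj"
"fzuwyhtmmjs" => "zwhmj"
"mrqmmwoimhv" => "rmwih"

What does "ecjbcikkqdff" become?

The pattern: keep every other character starting from the second (positions 2nd, 4th, 6th, ...).
So "ecjbcikkqdff" becomes "cbikdf".

cbikdf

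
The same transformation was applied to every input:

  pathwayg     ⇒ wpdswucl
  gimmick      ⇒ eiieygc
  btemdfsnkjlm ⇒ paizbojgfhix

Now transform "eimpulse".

In each case the input is transformed by: move the first character to the end, then shift every letter 4 places backward in the alphabet (wrapping around).
Working it through for "eimpulse": intermediate "impulsee", final "eilqhoaa".

eilqhoaa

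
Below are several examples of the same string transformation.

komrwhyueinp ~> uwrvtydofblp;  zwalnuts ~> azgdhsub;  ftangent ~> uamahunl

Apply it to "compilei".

lpjvtwps

Each output is the input with this applied: move the last 2 characters to the front (rotate right by 2), then shift every letter 7 places forward in the alphabet (wrapping around).
For "compilei", step one produces "eicompil"; step two turns that into "lpjvtwps".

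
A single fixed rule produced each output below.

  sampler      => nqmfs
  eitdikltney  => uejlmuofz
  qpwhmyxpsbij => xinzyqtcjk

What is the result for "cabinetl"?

The pattern: delete the first 2 characters, then shift every letter 1 place forward in the alphabet (wrapping around).
Working it through for "cabinetl": intermediate "binetl", final "cjofum".

cjofum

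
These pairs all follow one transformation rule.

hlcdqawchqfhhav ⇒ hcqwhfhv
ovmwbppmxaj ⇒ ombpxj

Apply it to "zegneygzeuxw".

Each output is the input with this applied: keep every other character starting from the first (positions 1st, 3rd, 5th, ...).
On "zegneygzeuxw" that produces "zgegex".

zgegex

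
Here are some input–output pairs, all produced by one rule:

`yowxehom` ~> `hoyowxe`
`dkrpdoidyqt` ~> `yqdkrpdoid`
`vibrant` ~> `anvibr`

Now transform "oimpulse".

lsoimpu

Looking at the pairs, the operation is to delete the last character, then move the last 2 characters to the front (rotate right by 2).
Applying both steps to "oimpulse": "oimpuls", then "lsoimpu".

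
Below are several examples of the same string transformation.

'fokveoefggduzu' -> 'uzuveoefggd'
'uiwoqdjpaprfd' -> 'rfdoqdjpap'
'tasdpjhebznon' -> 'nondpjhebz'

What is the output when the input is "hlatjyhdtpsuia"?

The pattern: delete the first 3 characters, then move the last 3 characters to the front (rotate right by 3).
Starting from "hlatjyhdtpsuia": after the first operation, "tjyhdtpsuia"; after the second, "uiatjyhdtps".

uiatjyhdtps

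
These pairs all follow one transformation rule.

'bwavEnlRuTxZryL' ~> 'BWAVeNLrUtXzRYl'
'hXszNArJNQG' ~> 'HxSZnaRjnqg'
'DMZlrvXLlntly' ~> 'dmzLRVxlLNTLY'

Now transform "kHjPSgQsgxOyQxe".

Looking at the pairs, the operation is to flip the case of every letter.
On "kHjPSgQsgxOyQxe" that produces "KhJpsGqSGXoYqXE".

KhJpsGqSGXoYqXE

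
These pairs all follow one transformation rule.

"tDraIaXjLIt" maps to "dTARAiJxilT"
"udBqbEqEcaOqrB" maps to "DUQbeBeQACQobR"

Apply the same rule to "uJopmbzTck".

Rule — flip the case of every letter, then swap each adjacent pair of characters (1↔2, 3↔4, ...).
Working it through for "uJopmbzTck": intermediate "UjOPMBZtCK", final "jUPOBMtZKC".
(Check on "tDraIaXjLIt": → "TdRAiAxJliT" → "dTARAiJxilT" ✓)

jUPOBMtZKC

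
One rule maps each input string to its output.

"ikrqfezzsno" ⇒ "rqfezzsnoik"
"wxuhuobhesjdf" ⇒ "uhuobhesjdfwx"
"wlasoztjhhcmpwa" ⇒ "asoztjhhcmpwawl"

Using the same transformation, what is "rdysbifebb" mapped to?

ysbifebbrd

The rule is to move the first 2 characters to the end (rotate left by 2).
"rdysbifebb" → "ysbifebbrd".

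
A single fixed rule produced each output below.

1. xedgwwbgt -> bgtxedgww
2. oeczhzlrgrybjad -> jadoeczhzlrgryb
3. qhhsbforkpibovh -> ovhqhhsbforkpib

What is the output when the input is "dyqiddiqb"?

The rule is to move the last 3 characters to the front (rotate right by 3).
For "dyqiddiqb" the result is "iqbdyqidd".

iqbdyqidd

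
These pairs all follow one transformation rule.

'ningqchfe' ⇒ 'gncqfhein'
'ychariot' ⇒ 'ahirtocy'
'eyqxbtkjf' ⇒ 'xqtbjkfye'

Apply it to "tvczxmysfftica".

The pattern: swap each adjacent pair of characters (1↔2, 3↔4, ...), then move the first 2 characters to the end (rotate left by 2).
Applying both steps to "tvczxmysfftica": "vtzcmxsyffitac", then "zcmxsyffitacvt".

zcmxsyffitacvt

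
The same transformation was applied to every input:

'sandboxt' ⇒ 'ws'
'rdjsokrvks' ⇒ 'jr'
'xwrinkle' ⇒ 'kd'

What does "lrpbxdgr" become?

fq

The rule is to shift every letter 1 place backward in the alphabet (wrapping around), then keep only the last 2 characters.
Applying both steps to "lrpbxdgr": "kqoawcfq", then "fq".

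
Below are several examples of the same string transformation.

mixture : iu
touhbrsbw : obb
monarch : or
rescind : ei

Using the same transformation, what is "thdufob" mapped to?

Rule — keep one character in every 3, starting at position 2 (positions 2nd, 5th, 8th, ...).
Doing the same to "thdufob": "hf".

hf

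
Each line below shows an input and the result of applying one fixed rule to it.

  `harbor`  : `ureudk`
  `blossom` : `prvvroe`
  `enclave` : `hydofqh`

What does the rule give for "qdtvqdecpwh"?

Looking at the pairs, the operation is to shift every letter 3 places forward in the alphabet (wrapping around), then reverse the string.
"qdtvqdecpwh" → "tgwytghfszk" → "kzsfhgtywgt".

kzsfhgtywgt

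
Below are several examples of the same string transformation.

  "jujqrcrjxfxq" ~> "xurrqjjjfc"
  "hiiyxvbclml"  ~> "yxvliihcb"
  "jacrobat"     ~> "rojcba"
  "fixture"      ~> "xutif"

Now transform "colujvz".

The transformation: delete the last 2 characters, then sort the characters into reverse alphabetical order.
On "colujvz": the first step gives "coluj", and the second then gives "uoljc".

uoljc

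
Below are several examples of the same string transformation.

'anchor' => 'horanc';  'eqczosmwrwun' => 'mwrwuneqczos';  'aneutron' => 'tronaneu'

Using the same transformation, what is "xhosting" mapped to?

What's happening: swap the front and back halves of the string.
Doing the same to "xhosting": "tingxhos".

tingxhos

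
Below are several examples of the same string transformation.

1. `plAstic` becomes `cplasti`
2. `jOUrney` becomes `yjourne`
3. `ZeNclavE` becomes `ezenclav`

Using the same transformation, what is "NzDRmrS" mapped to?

What's happening: move the last character to the front, then convert every letter to lowercase.
Starting from "NzDRmrS": after the first operation, "SNzDRmr"; after the second, "snzdrmr".

snzdrmr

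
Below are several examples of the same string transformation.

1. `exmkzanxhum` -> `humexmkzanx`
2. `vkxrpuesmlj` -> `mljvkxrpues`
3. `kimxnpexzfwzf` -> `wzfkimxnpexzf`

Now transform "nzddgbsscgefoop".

Looking at the pairs, the operation is to move the last 3 characters to the front (rotate right by 3).
"nzddgbsscgefoop" → "oopnzddgbsscgef".

oopnzddgbsscgef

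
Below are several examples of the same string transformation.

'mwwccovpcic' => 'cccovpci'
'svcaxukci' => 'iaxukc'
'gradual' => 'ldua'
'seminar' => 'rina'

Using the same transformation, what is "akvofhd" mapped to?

The rule is to delete the first 3 characters, then move the last character to the front.
Starting from "akvofhd": after the first operation, "ofhd"; after the second, "dofh".
(Check on "seminar": → "inar" → "rina" ✓)

dofh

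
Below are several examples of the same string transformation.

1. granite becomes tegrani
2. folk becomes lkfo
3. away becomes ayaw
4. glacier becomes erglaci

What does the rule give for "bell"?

llbe

Looking at the pairs, the operation is to move the last 2 characters to the front (rotate right by 2).
Doing the same to "bell": "llbe".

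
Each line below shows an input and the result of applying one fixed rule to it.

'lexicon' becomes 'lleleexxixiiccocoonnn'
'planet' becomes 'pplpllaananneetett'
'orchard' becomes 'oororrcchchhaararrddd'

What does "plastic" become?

Each output is the input with this applied: repeat every character 3 times, then swap each adjacent pair of characters (1↔2, 3↔4, ...).
"plastic" → "ppplllaaassstttiiiccc" → "pplpllaasassttitiiccc".

pplpllaasassttitiiccc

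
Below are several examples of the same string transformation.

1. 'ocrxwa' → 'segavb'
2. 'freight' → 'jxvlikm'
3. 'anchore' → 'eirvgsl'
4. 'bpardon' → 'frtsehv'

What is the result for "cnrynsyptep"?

Each output is the input with this applied: take characters alternately from the front and the back (1st, last, 2nd, 2nd-last, ...), then shift every letter 4 places forward in the alphabet (wrapping around).
For "cnrynsyptep", step one produces "cpnertypnys"; step two turns that into "gtrivxctrcw".

gtrivxctrcw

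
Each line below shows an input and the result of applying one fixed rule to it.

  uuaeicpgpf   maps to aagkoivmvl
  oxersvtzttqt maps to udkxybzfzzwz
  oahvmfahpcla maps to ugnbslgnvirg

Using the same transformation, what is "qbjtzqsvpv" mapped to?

The pattern: shift every letter 6 places forward in the alphabet (wrapping around).
So "qbjtzqsvpv" becomes "whpzfwybvb".

whpzfwybvb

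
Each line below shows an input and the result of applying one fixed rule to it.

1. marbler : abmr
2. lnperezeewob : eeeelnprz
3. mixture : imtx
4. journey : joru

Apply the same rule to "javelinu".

aejlv

Rule — delete the last 3 characters, then sort the characters into alphabetical order.
Applying that to "javelinu" gives "aejlv".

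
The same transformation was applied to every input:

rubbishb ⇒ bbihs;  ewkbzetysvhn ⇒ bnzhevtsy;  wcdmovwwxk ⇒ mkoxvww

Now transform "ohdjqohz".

jzqho

The transformation: delete the first 3 characters, then take characters alternately from the front and the back (1st, last, 2nd, 2nd-last, ...).
Working it through for "ohdjqohz": intermediate "jqohz", final "jzqho".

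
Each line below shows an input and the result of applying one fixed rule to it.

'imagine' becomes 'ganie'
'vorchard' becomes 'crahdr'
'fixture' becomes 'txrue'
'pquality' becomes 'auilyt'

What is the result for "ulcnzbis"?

Each output is the input with this applied: swap each adjacent pair of characters (1↔2, 3↔4, ...), then delete the first 2 characters.
For "ulcnzbis", step one produces "luncbzsi"; step two turns that into "ncbzsi".

ncbzsi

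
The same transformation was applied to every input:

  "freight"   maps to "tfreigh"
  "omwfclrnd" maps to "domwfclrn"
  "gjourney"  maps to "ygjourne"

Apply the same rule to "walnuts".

The rule is to move the last character to the front.
"walnuts" → "swalnut".

swalnut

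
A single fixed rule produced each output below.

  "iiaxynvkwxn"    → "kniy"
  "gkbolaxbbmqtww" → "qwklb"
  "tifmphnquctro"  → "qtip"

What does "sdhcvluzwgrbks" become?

Rule — keep one character in every 3, starting at position 2 (positions 2nd, 5th, 8th, ...), then move the last 2 characters to the front (rotate right by 2).
For "sdhcvluzwgrbks", step one produces "dvzrs"; step two turns that into "rsdvz".

rsdvz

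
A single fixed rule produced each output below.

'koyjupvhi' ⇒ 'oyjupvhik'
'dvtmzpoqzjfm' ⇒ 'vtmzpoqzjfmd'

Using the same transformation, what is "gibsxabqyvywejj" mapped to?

ibsxabqyvywejjg

Each output is the input with this applied: move the first character to the end.
So "gibsxabqyvywejj" becomes "ibsxabqyvywejjg".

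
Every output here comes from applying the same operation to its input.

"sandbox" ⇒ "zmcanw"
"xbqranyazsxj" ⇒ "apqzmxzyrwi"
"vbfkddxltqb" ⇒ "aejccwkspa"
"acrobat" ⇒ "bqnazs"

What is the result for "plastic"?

kzrshb

Looking at the pairs, the operation is to shift every letter 1 place backward in the alphabet (wrapping around), then delete the first character.
"plastic" → "okzrshb" → "kzrshb".
(Check on "sandbox": → "rzmcanw" → "zmcanw" ✓)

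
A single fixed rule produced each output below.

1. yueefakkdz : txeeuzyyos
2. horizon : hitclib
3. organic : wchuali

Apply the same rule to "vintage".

In each case the input is transformed by: shift every letter 6 places backward in the alphabet (wrapping around), then reverse the string.
Applying both steps to "vintage": "pchnuay", then "yaunhcp".

yaunhcp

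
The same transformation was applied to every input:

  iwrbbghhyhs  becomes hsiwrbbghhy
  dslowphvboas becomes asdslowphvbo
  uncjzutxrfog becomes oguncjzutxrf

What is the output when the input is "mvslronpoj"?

ojmvslronp

The transformation: move the last 2 characters to the front (rotate right by 2).
For "mvslronpoj" the result is "ojmvslronp".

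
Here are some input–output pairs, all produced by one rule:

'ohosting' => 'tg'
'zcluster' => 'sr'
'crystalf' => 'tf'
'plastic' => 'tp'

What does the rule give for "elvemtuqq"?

mql

What's happening: move the first 2 characters to the end (rotate left by 2), then keep one character in every 3, starting at position 3 (positions 3rd, 6th, 9th, ...).
Working it through for "elvemtuqq": intermediate "vemtuqqel", final "mql".
(Check on "plastic": → "asticpl" → "tp" ✓)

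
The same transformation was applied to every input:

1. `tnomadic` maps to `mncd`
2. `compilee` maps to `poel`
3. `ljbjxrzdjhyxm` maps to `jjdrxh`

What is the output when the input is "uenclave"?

Looking at the pairs, the operation is to keep every other character starting from the second (positions 2nd, 4th, 6th, ...), then swap each adjacent pair of characters (1↔2, 3↔4, ...).
Starting from "uenclave": after the first operation, "ecae"; after the second, "ceea".
(Check on "ljbjxrzdjhyxm": → "jjrdhx" → "jjdrxh" ✓)

ceea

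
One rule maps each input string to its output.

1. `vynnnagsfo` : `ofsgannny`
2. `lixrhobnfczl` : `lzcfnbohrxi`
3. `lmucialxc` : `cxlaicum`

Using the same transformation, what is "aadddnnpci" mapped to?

icpnnddda

What's happening: delete the first character, then reverse the string.
Doing the same to "aadddnnpci": "icpnnddda".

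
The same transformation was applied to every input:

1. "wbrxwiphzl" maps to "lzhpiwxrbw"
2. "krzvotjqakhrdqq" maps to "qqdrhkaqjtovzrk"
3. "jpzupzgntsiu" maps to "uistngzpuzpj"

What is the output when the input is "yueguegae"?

eageugeuy

The transformation: reverse the string.
On "yueguegae" that produces "eageugeuy".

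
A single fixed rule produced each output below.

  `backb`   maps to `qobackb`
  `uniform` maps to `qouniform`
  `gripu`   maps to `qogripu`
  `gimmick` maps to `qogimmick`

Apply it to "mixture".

Looking at the pairs, the operation is to prepend "qo".
On "mixture" that produces "qomixture".

qomixture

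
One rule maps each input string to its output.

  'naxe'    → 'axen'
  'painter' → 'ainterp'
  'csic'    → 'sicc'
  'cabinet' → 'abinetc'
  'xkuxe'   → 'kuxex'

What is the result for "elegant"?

The rule is to move the first character to the end.
"elegant" → "legante".

legante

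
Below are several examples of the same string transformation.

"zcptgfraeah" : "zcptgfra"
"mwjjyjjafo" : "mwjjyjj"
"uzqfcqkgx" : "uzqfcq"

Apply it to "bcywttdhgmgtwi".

The transformation: delete the last 3 characters.
Applying that to "bcywttdhgmgtwi" gives "bcywttdhgmg".

bcywttdhgmg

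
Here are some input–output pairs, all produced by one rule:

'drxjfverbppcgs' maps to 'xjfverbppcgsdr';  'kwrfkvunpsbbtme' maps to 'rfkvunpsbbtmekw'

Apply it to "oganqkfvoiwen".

anqkfvoiwenog

What's happening: move the first 2 characters to the end (rotate left by 2).
So "oganqkfvoiwen" becomes "anqkfvoiwenog".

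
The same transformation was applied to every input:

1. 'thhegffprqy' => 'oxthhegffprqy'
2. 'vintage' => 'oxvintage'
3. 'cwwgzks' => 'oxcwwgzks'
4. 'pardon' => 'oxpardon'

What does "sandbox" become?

oxsandbox

The rule is to prepend "ox".
"sandbox" → "oxsandbox".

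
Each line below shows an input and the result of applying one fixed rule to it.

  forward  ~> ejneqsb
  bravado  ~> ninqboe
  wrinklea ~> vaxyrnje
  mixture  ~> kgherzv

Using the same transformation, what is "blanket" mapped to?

Rule — move the first 2 characters to the end (rotate left by 2), then shift every letter 13 places forward in the alphabet (wrapping around) — i.e. ROT13.
For "blanket", step one produces "anketbl"; step two turns that into "naxrgoy".

naxrgoy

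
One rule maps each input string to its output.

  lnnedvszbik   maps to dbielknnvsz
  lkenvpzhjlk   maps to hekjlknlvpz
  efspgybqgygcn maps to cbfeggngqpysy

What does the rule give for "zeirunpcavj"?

In each case the input is transformed by: sort the characters into alphabetical order, then swap each adjacent pair of characters (1↔2, 3↔4, ...).
On "zeirunpcavj": the first step gives "aceijnpruvz", and the second then gives "caienjrpvuz".

caienjrpvuz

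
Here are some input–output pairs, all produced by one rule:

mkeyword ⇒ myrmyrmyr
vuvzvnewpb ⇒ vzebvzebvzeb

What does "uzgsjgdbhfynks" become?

usdfkusdfkusdfk

Looking at the pairs, the operation is to keep one character in every 3, starting at position 1 (positions 1st, 4th, 7th, ...), then write the whole string 3 times in a row.
Working it through for "uzgsjgdbhfynks": intermediate "usdfk", final "usdfkusdfkusdfk".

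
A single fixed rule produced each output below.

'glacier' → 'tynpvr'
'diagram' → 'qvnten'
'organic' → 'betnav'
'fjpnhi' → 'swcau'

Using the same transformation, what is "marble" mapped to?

The pattern: shift every letter 13 places forward in the alphabet (wrapping around) — i.e. ROT13, then delete the last character.
Applying both steps to "marble": "zneoyr", then "zneoy".
(Check on "organic": → "betnavp" → "betnav" ✓)

zneoy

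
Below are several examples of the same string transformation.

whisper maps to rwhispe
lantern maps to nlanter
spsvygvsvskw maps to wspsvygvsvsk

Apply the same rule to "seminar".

rsemina

Each output is the input with this applied: move the last character to the front.
For "seminar" the result is "rsemina".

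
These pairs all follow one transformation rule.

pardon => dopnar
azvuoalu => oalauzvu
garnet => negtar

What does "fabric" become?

In each case the input is transformed by: swap the first and last characters, then swap the front and back halves of the string.
For "fabric" the result is "rifcab".
(Check on "garnet": → "tarneg" → "negtar" ✓)

rifcab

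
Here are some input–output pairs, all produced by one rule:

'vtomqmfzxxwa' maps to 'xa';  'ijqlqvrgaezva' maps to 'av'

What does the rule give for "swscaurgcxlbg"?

cb

What's happening: keep one character in every 3, starting at position 3 (positions 3rd, 6th, 9th, ...), then delete the first 2 characters.
Working it through for "swscaurgcxlbg": intermediate "sucb", final "cb".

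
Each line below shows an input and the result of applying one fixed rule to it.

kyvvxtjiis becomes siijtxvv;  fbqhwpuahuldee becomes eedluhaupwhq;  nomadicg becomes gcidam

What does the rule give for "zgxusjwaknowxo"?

oxwonkawjsux

What's happening: reverse the string, then delete the last 2 characters.
On "zgxusjwaknowxo": the first step gives "oxwonkawjsuxgz", and the second then gives "oxwonkawjsux".
(Check on "fbqhwpuahuldee": → "eedluhaupwhqbf" → "eedluhaupwhq" ✓)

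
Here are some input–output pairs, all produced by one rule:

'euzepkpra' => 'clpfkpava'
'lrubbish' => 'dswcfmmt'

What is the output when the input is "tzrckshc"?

snekcnvd

Each output is the input with this applied: shift every letter 11 places forward in the alphabet (wrapping around), then move the last 2 characters to the front (rotate right by 2).
Working it through for "tzrckshc": intermediate "ekcnvdsn", final "snekcnvd".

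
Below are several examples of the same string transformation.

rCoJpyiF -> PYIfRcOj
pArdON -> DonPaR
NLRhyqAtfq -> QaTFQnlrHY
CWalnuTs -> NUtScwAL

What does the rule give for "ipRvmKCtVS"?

The pattern: swap the front and back halves of the string, then flip the case of every letter.
Working it through for "ipRvmKCtVS": intermediate "KCtVSipRvm", final "kcTvsIPrVM".

kcTvsIPrVM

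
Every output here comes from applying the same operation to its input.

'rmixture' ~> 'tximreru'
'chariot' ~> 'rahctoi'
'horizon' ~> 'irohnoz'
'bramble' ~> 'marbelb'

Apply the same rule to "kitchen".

Looking at the pairs, the operation is to reverse the string, then move the first 3 characters to the end (rotate left by 3).
Applying both steps to "kitchen": "nehctik", then "ctikneh".

ctikneh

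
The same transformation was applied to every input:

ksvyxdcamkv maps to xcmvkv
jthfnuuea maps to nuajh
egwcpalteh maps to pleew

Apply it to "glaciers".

The transformation: keep every other character starting from the first (positions 1st, 3rd, 5th, ...), then move the first 2 characters to the end (rotate left by 2).
Applying both steps to "glaciers": "gair", then "irga".

irga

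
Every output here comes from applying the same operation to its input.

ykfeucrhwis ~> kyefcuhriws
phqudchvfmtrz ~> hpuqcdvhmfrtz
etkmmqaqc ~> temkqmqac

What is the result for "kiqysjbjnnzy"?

ikyqjsjbnnyz

In each case the input is transformed by: swap each adjacent pair of characters (1↔2, 3↔4, ...).
So "kiqysjbjnnzy" becomes "ikyqjsjbnnyz".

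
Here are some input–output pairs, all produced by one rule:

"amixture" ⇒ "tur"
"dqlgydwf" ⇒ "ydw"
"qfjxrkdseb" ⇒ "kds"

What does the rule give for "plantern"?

What's happening: swap the front and back halves of the string, then keep only the first 3 characters.
Doing the same to "plantern": "ter".

ter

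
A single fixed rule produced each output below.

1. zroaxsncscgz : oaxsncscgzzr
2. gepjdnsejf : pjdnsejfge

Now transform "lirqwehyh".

rqwehyhli

Looking at the pairs, the operation is to move the first 2 characters to the end (rotate left by 2).
For "lirqwehyh" the result is "rqwehyhli".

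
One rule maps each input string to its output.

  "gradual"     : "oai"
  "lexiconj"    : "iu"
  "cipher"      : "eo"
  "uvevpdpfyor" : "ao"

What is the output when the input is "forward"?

Rule — shift every letter 3 places backward in the alphabet (wrapping around), then keep only the vowels.
Applying that to "forward" gives "ooa".

ooa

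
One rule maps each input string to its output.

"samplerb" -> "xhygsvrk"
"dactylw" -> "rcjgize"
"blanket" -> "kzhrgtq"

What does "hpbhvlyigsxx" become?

ddnvhnbreomy

In each case the input is transformed by: move the last 2 characters to the front (rotate right by 2), then shift every letter 6 places forward in the alphabet (wrapping around).
Starting from "hpbhvlyigsxx": after the first operation, "xxhpbhvlyigs"; after the second, "ddnvhnbreomy".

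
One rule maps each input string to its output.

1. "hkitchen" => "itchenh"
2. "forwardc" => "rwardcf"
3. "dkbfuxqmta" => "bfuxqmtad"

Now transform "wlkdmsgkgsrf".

kdmsgkgsrfw

In each case the input is transformed by: move the first character to the end, then delete the first character.
"wlkdmsgkgsrf" → "lkdmsgkgsrfw" → "kdmsgkgsrfw".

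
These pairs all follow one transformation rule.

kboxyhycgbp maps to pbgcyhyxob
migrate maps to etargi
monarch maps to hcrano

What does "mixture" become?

erutxi

The transformation: delete the first character, then reverse the string.
On "mixture": the first step gives "ixture", and the second then gives "erutxi".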